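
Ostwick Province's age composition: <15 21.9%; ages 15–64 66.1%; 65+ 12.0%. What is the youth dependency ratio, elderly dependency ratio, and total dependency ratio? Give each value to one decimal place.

Youth dependency ratio: 33.1
Old-age dependency ratio: 18.2
Total dependency ratio: 51.3

Youth dependency ratio = 21.9 / 66.1 × 100 = 33.1
Old-age dependency ratio = 12.0 / 66.1 × 100 = 18.2
Total dependency ratio = (21.9 + 12.0) / 66.1 × 100 = 33.9 / 66.1 × 100 = 51.3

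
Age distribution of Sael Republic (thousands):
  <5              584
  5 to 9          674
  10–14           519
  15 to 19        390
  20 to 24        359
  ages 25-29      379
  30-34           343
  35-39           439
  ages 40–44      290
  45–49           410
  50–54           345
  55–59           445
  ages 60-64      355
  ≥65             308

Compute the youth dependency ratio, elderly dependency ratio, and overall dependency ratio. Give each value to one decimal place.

0–14: 584 + 674 + 519 = 1,777
15–64: 390 + 359 + 379 + 343 + 439 + 290 + 410 + 345 + 445 + 355 = 3,755
65+: 308
Youth dependency ratio = 1,777 / 3,755 × 100 = 47.3
Old-age dependency ratio = 308 / 3,755 × 100 = 8.2
Total dependency ratio = (1,777 + 308) / 3,755 × 100 = 2,085 / 3,755 × 100 = 55.5

Youth dependency ratio: 47.3
Old-age dependency ratio: 8.2
Total dependency ratio: 55.5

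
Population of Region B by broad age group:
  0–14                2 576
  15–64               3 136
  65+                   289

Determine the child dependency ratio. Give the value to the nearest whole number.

Youth dependency ratio: 82

Youth dependency ratio = 2 576 / 3 136 × 100 = 82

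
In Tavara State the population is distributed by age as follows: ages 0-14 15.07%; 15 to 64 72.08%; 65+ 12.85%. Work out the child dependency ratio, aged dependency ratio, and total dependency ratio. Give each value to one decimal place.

Youth dependency ratio = 15.07 / 72.08 × 100 = 20.9
Old-age dependency ratio = 12.85 / 72.08 × 100 = 17.8
Total dependency ratio = (15.07 + 12.85) / 72.08 × 100 = 27.92 / 72.08 × 100 = 38.7

Youth dependency ratio: 20.9
Old-age dependency ratio: 17.8
Total dependency ratio: 38.7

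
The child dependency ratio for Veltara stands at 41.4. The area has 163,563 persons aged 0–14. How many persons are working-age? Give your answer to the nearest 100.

Youth dependency ratio = youth / working-age × 100
41.4 = 163,563 / W × 100
⇒ 395,100

Working-age: 395,100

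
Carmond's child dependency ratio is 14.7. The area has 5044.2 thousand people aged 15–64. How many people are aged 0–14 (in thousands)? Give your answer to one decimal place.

Aged 0–14: 741.5

Youth dependency ratio = youth / working-age × 100
14.7 = Y / 5044.2 × 100
⇒ 741.5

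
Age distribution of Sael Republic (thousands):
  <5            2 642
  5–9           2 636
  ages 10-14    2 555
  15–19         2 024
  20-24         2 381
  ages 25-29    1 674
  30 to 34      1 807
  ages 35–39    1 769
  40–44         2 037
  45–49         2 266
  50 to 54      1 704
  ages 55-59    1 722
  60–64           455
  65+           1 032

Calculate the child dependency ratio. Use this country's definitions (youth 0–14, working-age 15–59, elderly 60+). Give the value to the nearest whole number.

Youth dependency ratio: 45

0–14: 2 642 + 2 636 + 2 555 = 7 833
15–59: 2 024 + 2 381 + 1 674 + 1 807 + 1 769 + 2 037 + 2 266 + 1 704 + 1 722 = 17 384
60+: 455 + 1 032 = 1 487
Youth dependency ratio = 7 833 / 17 384 × 100 = 45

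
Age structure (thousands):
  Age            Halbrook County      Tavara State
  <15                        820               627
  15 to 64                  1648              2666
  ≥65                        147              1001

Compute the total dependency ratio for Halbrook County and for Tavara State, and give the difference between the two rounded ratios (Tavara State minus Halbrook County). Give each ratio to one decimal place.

Halbrook County: 58.7
Tavara State: 61.1
Difference: +2.4

Halbrook County: (820 + 147) / 1648 × 100 = 967 / 1648 × 100 = 58.7
Tavara State: (627 + 1001) / 2666 × 100 = 1628 / 2666 × 100 = 61.1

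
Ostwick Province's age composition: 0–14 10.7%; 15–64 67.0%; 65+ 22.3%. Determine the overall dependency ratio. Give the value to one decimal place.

Total dependency ratio: 49.3

Total dependency ratio = (10.7 + 22.3) / 67.0 × 100 = 33.0 / 67.0 × 100 = 49.3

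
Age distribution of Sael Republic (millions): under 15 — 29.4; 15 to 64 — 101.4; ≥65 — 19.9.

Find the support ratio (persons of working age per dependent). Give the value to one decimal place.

Support ratio: 2.1

Support ratio = 101.4 / (29.4 + 19.9) = 101.4 / 49.3 = 2.1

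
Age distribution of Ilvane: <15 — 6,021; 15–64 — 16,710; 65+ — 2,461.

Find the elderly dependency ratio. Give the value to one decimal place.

Old-age dependency ratio: 14.7

Old-age dependency ratio = 2,461 / 16,710 × 100 = 14.7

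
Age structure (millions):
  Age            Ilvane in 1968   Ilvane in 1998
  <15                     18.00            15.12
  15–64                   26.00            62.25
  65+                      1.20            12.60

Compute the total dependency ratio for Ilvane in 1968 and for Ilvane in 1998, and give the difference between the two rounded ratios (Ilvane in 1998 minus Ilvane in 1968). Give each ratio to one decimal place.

Ilvane in 1968: 73.8
Ilvane in 1998: 44.5
Difference: -29.3

Ilvane in 1968: (18.00 + 1.20) / 26.00 × 100 = 19.20 / 26.00 × 100 = 73.8
Ilvane in 1998: (15.12 + 12.60) / 62.25 × 100 = 27.72 / 62.25 × 100 = 44.5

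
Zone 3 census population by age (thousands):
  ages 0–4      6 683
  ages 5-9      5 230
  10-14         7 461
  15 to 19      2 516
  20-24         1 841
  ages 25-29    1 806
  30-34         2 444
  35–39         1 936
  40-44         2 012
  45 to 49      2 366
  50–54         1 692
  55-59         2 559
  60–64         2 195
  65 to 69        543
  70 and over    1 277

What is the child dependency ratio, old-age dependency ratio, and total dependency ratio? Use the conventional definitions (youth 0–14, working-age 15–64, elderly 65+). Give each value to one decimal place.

Youth dependency ratio: 90.7
Old-age dependency ratio: 8.5
Total dependency ratio: 99.2

0–14: 6 683 + 5 230 + 7 461 = 19 374
15–64: 2 516 + 1 841 + 1 806 + 2 444 + 1 936 + 2 012 + 2 366 + 1 692 + 2 559 + 2 195 = 21 367
65+: 543 + 1 277 = 1 820
Youth dependency ratio = 19 374 / 21 367 × 100 = 90.7
Old-age dependency ratio = 1 820 / 21 367 × 100 = 8.5
Total dependency ratio = (19 374 + 1 820) / 21 367 × 100 = 21 194 / 21 367 × 100 = 99.2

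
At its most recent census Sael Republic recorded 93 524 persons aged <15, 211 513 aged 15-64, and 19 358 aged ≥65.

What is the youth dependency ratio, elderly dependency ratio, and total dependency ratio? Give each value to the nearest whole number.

Youth dependency ratio = 93 524 / 211 513 × 100 = 44
Old-age dependency ratio = 19 358 / 211 513 × 100 = 9
Total dependency ratio = (93 524 + 19 358) / 211 513 × 100 = 112 882 / 211 513 × 100 = 53

Youth dependency ratio: 44
Old-age dependency ratio: 9
Total dependency ratio: 53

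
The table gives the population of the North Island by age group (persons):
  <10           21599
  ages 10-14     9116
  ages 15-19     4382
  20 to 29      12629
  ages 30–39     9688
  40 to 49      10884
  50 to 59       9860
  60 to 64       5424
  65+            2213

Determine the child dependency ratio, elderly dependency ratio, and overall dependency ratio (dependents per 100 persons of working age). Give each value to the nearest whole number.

0–14: 21599 + 9116 = 30715
15–64: 4382 + 12629 + 9688 + 10884 + 9860 + 5424 = 52867
65+: 2213
Youth dependency ratio = 30715 / 52867 × 100 = 58
Old-age dependency ratio = 2213 / 52867 × 100 = 4
Total dependency ratio = (30715 + 2213) / 52867 × 100 = 32928 / 52867 × 100 = 62

Youth dependency ratio: 58
Old-age dependency ratio: 4
Total dependency ratio: 62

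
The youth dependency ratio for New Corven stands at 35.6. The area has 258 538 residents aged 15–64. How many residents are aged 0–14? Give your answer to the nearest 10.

Aged 0–14: 92 040

Youth dependency ratio = youth / working-age × 100
35.6 = Y / 258 538 × 100
⇒ 92 040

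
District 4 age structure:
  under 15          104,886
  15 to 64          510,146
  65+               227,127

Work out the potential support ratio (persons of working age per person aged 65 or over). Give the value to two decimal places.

Potential support ratio: 2.25

Potential support ratio = 510,146 / 227,127 = 2.25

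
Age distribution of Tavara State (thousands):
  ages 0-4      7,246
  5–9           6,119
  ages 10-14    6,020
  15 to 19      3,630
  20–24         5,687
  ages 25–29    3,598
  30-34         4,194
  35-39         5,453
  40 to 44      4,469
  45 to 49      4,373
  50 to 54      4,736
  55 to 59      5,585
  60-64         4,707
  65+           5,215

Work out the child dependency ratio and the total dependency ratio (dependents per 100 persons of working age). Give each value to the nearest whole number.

0–14: 7,246 + 6,119 + 6,020 = 19,385
15–64: 3,630 + 5,687 + 3,598 + 4,194 + 5,453 + 4,469 + 4,373 + 4,736 + 5,585 + 4,707 = 46,432
65+: 5,215
Youth dependency ratio = 19,385 / 46,432 × 100 = 42
Total dependency ratio = (19,385 + 5,215) / 46,432 × 100 = 24,600 / 46,432 × 100 = 53

Youth dependency ratio: 42
Total dependency ratio: 53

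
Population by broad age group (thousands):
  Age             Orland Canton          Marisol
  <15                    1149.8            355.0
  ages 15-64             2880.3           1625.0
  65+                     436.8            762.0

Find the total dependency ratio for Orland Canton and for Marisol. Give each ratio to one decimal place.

Orland Canton: (1149.8 + 436.8) / 2880.3 × 100 = 1586.6 / 2880.3 × 100 = 55.1
Marisol: (355.0 + 762.0) / 1625.0 × 100 = 1117.0 / 1625.0 × 100 = 68.7

Orland Canton: 55.1
Marisol: 68.7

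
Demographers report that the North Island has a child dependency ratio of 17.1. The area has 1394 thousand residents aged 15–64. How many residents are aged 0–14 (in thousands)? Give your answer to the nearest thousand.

Aged 0–14: 238

Youth dependency ratio = youth / working-age × 100
17.1 = Y / 1394 × 100
⇒ 238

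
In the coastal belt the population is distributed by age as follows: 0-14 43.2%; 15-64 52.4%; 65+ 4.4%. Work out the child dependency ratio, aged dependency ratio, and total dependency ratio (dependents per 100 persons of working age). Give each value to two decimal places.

Youth dependency ratio = 43.2 / 52.4 × 100 = 82.44
Old-age dependency ratio = 4.4 / 52.4 × 100 = 8.40
Total dependency ratio = (43.2 + 4.4) / 52.4 × 100 = 47.6 / 52.4 × 100 = 90.84

Youth dependency ratio: 82.44
Old-age dependency ratio: 8.40
Total dependency ratio: 90.84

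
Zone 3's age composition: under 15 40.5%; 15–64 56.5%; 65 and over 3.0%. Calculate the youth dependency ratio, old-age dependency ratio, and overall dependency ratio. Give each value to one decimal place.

Youth dependency ratio = 40.5 / 56.5 × 100 = 71.7
Old-age dependency ratio = 3.0 / 56.5 × 100 = 5.3
Total dependency ratio = (40.5 + 3.0) / 56.5 × 100 = 43.5 / 56.5 × 100 = 77.0

Youth dependency ratio: 71.7
Old-age dependency ratio: 5.3
Total dependency ratio: 77.0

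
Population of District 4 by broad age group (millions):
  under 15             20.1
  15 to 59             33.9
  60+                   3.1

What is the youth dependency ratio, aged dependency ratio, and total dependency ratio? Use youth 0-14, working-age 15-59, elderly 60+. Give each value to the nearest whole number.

Youth dependency ratio = 20.1 / 33.9 × 100 = 59
Old-age dependency ratio = 3.1 / 33.9 × 100 = 9
Total dependency ratio = (20.1 + 3.1) / 33.9 × 100 = 23.2 / 33.9 × 100 = 68

Youth dependency ratio: 59
Old-age dependency ratio: 9
Total dependency ratio: 68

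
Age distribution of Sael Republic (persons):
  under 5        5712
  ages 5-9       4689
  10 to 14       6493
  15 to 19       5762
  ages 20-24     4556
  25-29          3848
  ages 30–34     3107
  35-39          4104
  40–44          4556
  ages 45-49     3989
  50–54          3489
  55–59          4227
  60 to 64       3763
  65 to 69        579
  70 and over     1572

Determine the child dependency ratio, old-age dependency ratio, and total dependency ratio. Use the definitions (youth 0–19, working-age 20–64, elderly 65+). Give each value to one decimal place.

0–19: 5712 + 4689 + 6493 + 5762 = 22656
20–64: 4556 + 3848 + 3107 + 4104 + 4556 + 3989 + 3489 + 4227 + 3763 = 35639
65+: 579 + 1572 = 2151
Youth dependency ratio = 22656 / 35639 × 100 = 63.6
Old-age dependency ratio = 2151 / 35639 × 100 = 6.0
Total dependency ratio = (22656 + 2151) / 35639 × 100 = 24807 / 35639 × 100 = 69.6

Youth dependency ratio: 63.6
Old-age dependency ratio: 6.0
Total dependency ratio: 69.6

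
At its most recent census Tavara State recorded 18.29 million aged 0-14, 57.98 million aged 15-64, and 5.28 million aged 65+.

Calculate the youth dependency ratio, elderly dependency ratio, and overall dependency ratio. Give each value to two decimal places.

Youth dependency ratio = 18.29 / 57.98 × 100 = 31.55
Old-age dependency ratio = 5.28 / 57.98 × 100 = 9.11
Total dependency ratio = (18.29 + 5.28) / 57.98 × 100 = 23.57 / 57.98 × 100 = 40.65

Youth dependency ratio: 31.55
Old-age dependency ratio: 9.11
Total dependency ratio: 40.65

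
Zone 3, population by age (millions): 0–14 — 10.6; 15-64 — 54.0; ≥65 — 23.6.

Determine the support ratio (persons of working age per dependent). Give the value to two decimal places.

Support ratio: 1.58

Support ratio = 54.0 / (10.6 + 23.6) = 54.0 / 34.2 = 1.58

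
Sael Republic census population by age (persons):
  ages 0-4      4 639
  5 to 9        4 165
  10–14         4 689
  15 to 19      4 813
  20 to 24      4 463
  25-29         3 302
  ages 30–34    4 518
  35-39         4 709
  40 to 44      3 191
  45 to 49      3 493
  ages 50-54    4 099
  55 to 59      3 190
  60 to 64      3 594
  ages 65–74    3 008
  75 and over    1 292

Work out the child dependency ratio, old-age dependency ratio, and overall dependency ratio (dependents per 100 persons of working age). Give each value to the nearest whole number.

Youth dependency ratio: 34
Old-age dependency ratio: 11
Total dependency ratio: 45

0–14: 4 639 + 4 165 + 4 689 = 13 493
15–64: 4 813 + 4 463 + 3 302 + 4 518 + 4 709 + 3 191 + 3 493 + 4 099 + 3 190 + 3 594 = 39 372
65+: 3 008 + 1 292 = 4 300
Youth dependency ratio = 13 493 / 39 372 × 100 = 34
Old-age dependency ratio = 4 300 / 39 372 × 100 = 11
Total dependency ratio = (13 493 + 4 300) / 39 372 × 100 = 17 793 / 39 372 × 100 = 45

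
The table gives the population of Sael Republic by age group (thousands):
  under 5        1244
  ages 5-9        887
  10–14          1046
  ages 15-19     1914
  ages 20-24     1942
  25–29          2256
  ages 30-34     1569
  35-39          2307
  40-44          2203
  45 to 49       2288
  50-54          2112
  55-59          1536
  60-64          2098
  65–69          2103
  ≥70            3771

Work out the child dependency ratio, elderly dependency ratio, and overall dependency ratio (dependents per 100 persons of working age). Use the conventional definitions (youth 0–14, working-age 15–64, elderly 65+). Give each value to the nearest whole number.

0–14: 1244 + 887 + 1046 = 3177
15–64: 1914 + 1942 + 2256 + 1569 + 2307 + 2203 + 2288 + 2112 + 1536 + 2098 = 20225
65+: 2103 + 3771 = 5874
Youth dependency ratio = 3177 / 20225 × 100 = 16
Old-age dependency ratio = 5874 / 20225 × 100 = 29
Total dependency ratio = (3177 + 5874) / 20225 × 100 = 9051 / 20225 × 100 = 45

Youth dependency ratio: 16
Old-age dependency ratio: 29
Total dependency ratio: 45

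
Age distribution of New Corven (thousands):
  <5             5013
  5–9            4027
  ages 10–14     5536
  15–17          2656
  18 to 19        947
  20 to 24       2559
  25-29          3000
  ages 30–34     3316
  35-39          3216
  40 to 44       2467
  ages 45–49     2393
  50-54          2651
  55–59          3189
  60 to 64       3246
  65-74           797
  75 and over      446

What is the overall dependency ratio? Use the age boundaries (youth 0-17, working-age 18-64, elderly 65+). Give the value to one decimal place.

Total dependency ratio: 68.5

0–17: 5013 + 4027 + 5536 + 2656 = 17232
18–64: 947 + 2559 + 3000 + 3316 + 3216 + 2467 + 2393 + 2651 + 3189 + 3246 = 26984
65+: 797 + 446 = 1243
Total dependency ratio = (17232 + 1243) / 26984 × 100 = 18475 / 26984 × 100 = 68.5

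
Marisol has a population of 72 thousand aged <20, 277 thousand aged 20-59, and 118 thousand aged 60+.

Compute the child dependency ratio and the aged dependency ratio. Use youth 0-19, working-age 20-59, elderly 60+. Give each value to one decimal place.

Youth dependency ratio: 26.0
Old-age dependency ratio: 42.6

Youth dependency ratio = 72 / 277 × 100 = 26.0
Old-age dependency ratio = 118 / 277 × 100 = 42.6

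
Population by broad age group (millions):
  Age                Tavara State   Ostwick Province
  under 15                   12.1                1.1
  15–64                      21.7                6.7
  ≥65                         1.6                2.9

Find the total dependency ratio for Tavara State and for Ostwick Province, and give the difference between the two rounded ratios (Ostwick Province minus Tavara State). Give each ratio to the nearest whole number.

Tavara State: 63
Ostwick Province: 60
Difference: -3

Tavara State: (12.1 + 1.6) / 21.7 × 100 = 13.7 / 21.7 × 100 = 63
Ostwick Province: (1.1 + 2.9) / 6.7 × 100 = 4.0 / 6.7 × 100 = 60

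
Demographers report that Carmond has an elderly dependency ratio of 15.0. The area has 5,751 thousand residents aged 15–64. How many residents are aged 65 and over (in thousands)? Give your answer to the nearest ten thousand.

Aged 65 and over: 860

Old-age dependency ratio = elderly / working-age × 100
15.0 = E / 5,751 × 100
⇒ 860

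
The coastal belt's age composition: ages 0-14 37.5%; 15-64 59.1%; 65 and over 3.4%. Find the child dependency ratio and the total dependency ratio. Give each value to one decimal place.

Youth dependency ratio = 37.5 / 59.1 × 100 = 63.5
Total dependency ratio = (37.5 + 3.4) / 59.1 × 100 = 40.9 / 59.1 × 100 = 69.2

Youth dependency ratio: 63.5
Total dependency ratio: 69.2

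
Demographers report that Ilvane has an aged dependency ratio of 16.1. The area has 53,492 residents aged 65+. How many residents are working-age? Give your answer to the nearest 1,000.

Old-age dependency ratio = elderly / working-age × 100
16.1 = 53,492 / W × 100
⇒ 332,000

Working-age: 332,000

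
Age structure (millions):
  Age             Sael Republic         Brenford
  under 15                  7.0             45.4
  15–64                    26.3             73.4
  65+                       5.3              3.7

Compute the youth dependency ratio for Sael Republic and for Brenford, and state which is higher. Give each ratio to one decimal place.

Sael Republic: 7.0 / 26.3 × 100 = 26.6
Brenford: 45.4 / 73.4 × 100 = 61.9

Sael Republic: 26.6
Brenford: 61.9
Higher: Brenford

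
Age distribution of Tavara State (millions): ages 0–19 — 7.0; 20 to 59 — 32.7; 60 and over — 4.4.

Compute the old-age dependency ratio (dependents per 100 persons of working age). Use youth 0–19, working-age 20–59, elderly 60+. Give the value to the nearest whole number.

Old-age dependency ratio: 13

Old-age dependency ratio = 4.4 / 32.7 × 100 = 13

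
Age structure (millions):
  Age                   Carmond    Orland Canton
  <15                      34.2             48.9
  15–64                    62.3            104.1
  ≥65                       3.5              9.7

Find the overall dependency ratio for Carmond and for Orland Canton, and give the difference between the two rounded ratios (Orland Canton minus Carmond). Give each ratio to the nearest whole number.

Carmond: (34.2 + 3.5) / 62.3 × 100 = 37.7 / 62.3 × 100 = 61
Orland Canton: (48.9 + 9.7) / 104.1 × 100 = 58.6 / 104.1 × 100 = 56

Carmond: 61
Orland Canton: 56
Difference: -5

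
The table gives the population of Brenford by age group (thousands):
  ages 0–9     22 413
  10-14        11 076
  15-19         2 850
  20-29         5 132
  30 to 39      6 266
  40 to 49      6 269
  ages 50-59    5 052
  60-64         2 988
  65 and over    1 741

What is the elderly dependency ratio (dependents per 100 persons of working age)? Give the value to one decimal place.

Old-age dependency ratio: 6.1

0–14: 22 413 + 11 076 = 33 489
15–64: 2 850 + 5 132 + 6 266 + 6 269 + 5 052 + 2 988 = 28 557
65+: 1 741
Old-age dependency ratio = 1 741 / 28 557 × 100 = 6.1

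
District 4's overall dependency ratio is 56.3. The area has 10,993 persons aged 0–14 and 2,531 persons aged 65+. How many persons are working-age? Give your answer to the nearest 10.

Total dependency ratio = (youth + elderly) / working-age × 100
56.3 = (10,993 + 2,531) / W × 100
⇒ 24,020

Working-age: 24,020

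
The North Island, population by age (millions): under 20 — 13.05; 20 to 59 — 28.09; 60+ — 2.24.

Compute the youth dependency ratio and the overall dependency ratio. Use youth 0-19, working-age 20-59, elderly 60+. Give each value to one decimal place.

Youth dependency ratio = 13.05 / 28.09 × 100 = 46.5
Total dependency ratio = (13.05 + 2.24) / 28.09 × 100 = 15.29 / 28.09 × 100 = 54.4

Youth dependency ratio: 46.5
Total dependency ratio: 54.4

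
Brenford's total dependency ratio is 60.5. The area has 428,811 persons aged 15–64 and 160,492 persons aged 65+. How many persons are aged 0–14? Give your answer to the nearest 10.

Total dependency ratio = (youth + elderly) / working-age × 100
60.5 = (Y + 160,492) / 428,811 × 100
⇒ 98,940

Aged 0–14: 98,940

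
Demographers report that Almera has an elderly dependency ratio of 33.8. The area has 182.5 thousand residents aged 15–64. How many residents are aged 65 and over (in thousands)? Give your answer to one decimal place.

Aged 65 and over: 61.7

Old-age dependency ratio = elderly / working-age × 100
33.8 = E / 182.5 × 100
⇒ 61.7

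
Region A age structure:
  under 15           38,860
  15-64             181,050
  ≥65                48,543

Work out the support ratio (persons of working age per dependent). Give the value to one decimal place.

Support ratio = 181,050 / (38,860 + 48,543) = 181,050 / 87,403 = 2.1

Support ratio: 2.1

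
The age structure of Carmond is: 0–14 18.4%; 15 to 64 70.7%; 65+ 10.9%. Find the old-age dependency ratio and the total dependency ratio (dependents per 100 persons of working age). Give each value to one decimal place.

Old-age dependency ratio = 10.9 / 70.7 × 100 = 15.4
Total dependency ratio = (18.4 + 10.9) / 70.7 × 100 = 29.3 / 70.7 × 100 = 41.4

Old-age dependency ratio: 15.4
Total dependency ratio: 41.4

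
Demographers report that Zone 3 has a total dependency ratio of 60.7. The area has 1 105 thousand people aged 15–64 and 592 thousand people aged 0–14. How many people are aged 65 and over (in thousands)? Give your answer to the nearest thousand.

Aged 65 and over: 79

Total dependency ratio = (youth + elderly) / working-age × 100
60.7 = (592 + E) / 1 105 × 100
⇒ 79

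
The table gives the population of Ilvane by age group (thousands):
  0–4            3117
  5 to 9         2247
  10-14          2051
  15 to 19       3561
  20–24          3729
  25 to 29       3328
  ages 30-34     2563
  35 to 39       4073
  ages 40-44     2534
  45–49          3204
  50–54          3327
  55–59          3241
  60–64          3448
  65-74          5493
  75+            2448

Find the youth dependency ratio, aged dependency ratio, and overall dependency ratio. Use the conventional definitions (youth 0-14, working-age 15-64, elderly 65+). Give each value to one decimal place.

Youth dependency ratio: 22.5
Old-age dependency ratio: 24.1
Total dependency ratio: 46.5

0–14: 3117 + 2247 + 2051 = 7415
15–64: 3561 + 3729 + 3328 + 2563 + 4073 + 2534 + 3204 + 3327 + 3241 + 3448 = 33008
65+: 5493 + 2448 = 7941
Youth dependency ratio = 7415 / 33008 × 100 = 22.5
Old-age dependency ratio = 7941 / 33008 × 100 = 24.1
Total dependency ratio = (7415 + 7941) / 33008 × 100 = 15356 / 33008 × 100 = 46.5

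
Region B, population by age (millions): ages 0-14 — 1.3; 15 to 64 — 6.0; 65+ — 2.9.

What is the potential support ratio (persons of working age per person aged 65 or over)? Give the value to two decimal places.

Potential support ratio: 2.07

Potential support ratio = 6.0 / 2.9 = 2.07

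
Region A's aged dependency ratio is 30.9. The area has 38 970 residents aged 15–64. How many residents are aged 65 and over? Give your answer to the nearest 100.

Aged 65 and over: 12 000

Old-age dependency ratio = elderly / working-age × 100
30.9 = E / 38 970 × 100
⇒ 12 000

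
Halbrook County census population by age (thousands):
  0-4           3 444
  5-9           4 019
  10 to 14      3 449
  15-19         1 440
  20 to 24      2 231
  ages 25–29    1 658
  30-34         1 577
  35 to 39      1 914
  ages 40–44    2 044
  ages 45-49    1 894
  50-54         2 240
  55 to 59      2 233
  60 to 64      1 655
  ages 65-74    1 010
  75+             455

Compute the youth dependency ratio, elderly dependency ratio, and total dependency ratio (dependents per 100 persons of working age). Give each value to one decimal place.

0–14: 3 444 + 4 019 + 3 449 = 10 912
15–64: 1 440 + 2 231 + 1 658 + 1 577 + 1 914 + 2 044 + 1 894 + 2 240 + 2 233 + 1 655 = 18 886
65+: 1 010 + 455 = 1 465
Youth dependency ratio = 10 912 / 18 886 × 100 = 57.8
Old-age dependency ratio = 1 465 / 18 886 × 100 = 7.8
Total dependency ratio = (10 912 + 1 465) / 18 886 × 100 = 12 377 / 18 886 × 100 = 65.5

Youth dependency ratio: 57.8
Old-age dependency ratio: 7.8
Total dependency ratio: 65.5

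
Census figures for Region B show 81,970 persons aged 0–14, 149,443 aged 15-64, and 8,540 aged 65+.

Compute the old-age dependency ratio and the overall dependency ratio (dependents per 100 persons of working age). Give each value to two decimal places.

Old-age dependency ratio: 5.71
Total dependency ratio: 60.56

Old-age dependency ratio = 8,540 / 149,443 × 100 = 5.71
Total dependency ratio = (81,970 + 8,540) / 149,443 × 100 = 90,510 / 149,443 × 100 = 60.56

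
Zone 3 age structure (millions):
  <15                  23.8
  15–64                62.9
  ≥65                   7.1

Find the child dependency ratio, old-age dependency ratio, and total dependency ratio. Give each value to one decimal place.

Youth dependency ratio: 37.8
Old-age dependency ratio: 11.3
Total dependency ratio: 49.1

Youth dependency ratio = 23.8 / 62.9 × 100 = 37.8
Old-age dependency ratio = 7.1 / 62.9 × 100 = 11.3
Total dependency ratio = (23.8 + 7.1) / 62.9 × 100 = 30.9 / 62.9 × 100 = 49.1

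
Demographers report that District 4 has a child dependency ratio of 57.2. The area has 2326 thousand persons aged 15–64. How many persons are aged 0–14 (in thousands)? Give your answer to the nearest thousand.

Youth dependency ratio = youth / working-age × 100
57.2 = Y / 2326 × 100
⇒ 1330

Aged 0–14: 1330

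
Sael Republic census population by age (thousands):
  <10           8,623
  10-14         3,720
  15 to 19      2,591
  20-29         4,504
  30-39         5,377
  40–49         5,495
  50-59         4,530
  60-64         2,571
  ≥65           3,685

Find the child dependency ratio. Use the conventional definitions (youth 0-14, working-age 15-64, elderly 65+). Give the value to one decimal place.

0–14: 8,623 + 3,720 = 12,343
15–64: 2,591 + 4,504 + 5,377 + 5,495 + 4,530 + 2,571 = 25,068
65+: 3,685
Youth dependency ratio = 12,343 / 25,068 × 100 = 49.2

Youth dependency ratio: 49.2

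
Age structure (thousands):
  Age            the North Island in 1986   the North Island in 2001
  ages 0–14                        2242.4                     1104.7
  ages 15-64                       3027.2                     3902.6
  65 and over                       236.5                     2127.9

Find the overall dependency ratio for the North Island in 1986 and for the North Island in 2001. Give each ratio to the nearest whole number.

the North Island in 1986: (2242.4 + 236.5) / 3027.2 × 100 = 2478.9 / 3027.2 × 100 = 82
the North Island in 2001: (1104.7 + 2127.9) / 3902.6 × 100 = 3232.6 / 3902.6 × 100 = 83

the North Island in 1986: 82
the North Island in 2001: 83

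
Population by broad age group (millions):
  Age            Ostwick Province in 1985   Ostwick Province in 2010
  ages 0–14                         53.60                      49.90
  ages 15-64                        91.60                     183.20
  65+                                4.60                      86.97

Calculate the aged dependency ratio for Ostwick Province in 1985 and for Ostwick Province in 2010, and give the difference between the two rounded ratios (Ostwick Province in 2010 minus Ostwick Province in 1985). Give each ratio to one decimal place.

Ostwick Province in 1985: 4.60 / 91.60 × 100 = 5.0
Ostwick Province in 2010: 86.97 / 183.20 × 100 = 47.5

Ostwick Province in 1985: 5.0
Ostwick Province in 2010: 47.5
Difference: +42.5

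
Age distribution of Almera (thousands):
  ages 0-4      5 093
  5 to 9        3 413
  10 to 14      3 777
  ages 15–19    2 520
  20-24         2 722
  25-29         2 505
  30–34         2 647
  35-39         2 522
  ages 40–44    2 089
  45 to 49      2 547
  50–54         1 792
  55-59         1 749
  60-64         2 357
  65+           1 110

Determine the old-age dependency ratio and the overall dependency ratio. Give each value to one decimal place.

0–14: 5 093 + 3 413 + 3 777 = 12 283
15–64: 2 520 + 2 722 + 2 505 + 2 647 + 2 522 + 2 089 + 2 547 + 1 792 + 1 749 + 2 357 = 23 450
65+: 1 110
Old-age dependency ratio = 1 110 / 23 450 × 100 = 4.7
Total dependency ratio = (12 283 + 1 110) / 23 450 × 100 = 13 393 / 23 450 × 100 = 57.1

Old-age dependency ratio: 4.7
Total dependency ratio: 57.1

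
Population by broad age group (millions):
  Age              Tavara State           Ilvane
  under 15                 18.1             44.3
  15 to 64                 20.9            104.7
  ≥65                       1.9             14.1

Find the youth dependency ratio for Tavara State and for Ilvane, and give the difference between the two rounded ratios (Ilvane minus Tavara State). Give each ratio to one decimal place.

Tavara State: 86.6
Ilvane: 42.3
Difference: -44.3

Tavara State: 18.1 / 20.9 × 100 = 86.6
Ilvane: 44.3 / 104.7 × 100 = 42.3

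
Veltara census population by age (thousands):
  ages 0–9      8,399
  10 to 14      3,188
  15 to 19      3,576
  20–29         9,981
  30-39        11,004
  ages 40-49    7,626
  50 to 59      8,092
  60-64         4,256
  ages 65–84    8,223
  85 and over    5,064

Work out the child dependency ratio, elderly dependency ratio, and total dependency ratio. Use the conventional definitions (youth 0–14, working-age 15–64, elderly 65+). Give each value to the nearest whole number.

Youth dependency ratio: 26
Old-age dependency ratio: 30
Total dependency ratio: 56

0–14: 8,399 + 3,188 = 11,587
15–64: 3,576 + 9,981 + 11,004 + 7,626 + 8,092 + 4,256 = 44,535
65+: 8,223 + 5,064 = 13,287
Youth dependency ratio = 11,587 / 44,535 × 100 = 26
Old-age dependency ratio = 13,287 / 44,535 × 100 = 30
Total dependency ratio = (11,587 + 13,287) / 44,535 × 100 = 24,874 / 44,535 × 100 = 56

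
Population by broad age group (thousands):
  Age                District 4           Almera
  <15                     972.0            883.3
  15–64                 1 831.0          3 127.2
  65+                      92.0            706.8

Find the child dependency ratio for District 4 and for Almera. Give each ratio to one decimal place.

District 4: 972.0 / 1 831.0 × 100 = 53.1
Almera: 883.3 / 3 127.2 × 100 = 28.2

District 4: 53.1
Almera: 28.2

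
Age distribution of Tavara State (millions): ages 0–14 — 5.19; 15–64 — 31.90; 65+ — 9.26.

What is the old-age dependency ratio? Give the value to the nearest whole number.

Old-age dependency ratio: 29

Old-age dependency ratio = 9.26 / 31.90 × 100 = 29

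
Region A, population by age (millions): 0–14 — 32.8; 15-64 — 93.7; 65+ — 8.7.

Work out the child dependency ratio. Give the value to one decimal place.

Youth dependency ratio = 32.8 / 93.7 × 100 = 35.0

Youth dependency ratio: 35.0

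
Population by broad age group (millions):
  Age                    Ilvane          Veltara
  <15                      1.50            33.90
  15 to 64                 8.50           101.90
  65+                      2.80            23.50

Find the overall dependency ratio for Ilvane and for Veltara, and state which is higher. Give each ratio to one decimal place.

Ilvane: 50.6
Veltara: 56.3
Higher: Veltara

Ilvane: (1.50 + 2.80) / 8.50 × 100 = 4.30 / 8.50 × 100 = 50.6
Veltara: (33.90 + 23.50) / 101.90 × 100 = 57.40 / 101.90 × 100 = 56.3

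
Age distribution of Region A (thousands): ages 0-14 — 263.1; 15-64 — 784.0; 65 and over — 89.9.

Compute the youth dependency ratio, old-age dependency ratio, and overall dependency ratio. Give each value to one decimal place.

Youth dependency ratio = 263.1 / 784.0 × 100 = 33.6
Old-age dependency ratio = 89.9 / 784.0 × 100 = 11.5
Total dependency ratio = (263.1 + 89.9) / 784.0 × 100 = 353.0 / 784.0 × 100 = 45.0

Youth dependency ratio: 33.6
Old-age dependency ratio: 11.5
Total dependency ratio: 45.0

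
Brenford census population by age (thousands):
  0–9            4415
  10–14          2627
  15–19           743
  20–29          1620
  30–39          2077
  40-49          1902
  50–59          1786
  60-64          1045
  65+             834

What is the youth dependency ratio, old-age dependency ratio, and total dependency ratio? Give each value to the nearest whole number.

Youth dependency ratio: 77
Old-age dependency ratio: 9
Total dependency ratio: 86

0–14: 4415 + 2627 = 7042
15–64: 743 + 1620 + 2077 + 1902 + 1786 + 1045 = 9173
65+: 834
Youth dependency ratio = 7042 / 9173 × 100 = 77
Old-age dependency ratio = 834 / 9173 × 100 = 9
Total dependency ratio = (7042 + 834) / 9173 × 100 = 7876 / 9173 × 100 = 86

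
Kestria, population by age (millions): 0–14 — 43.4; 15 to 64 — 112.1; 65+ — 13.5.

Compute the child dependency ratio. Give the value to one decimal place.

Youth dependency ratio: 38.7

Youth dependency ratio = 43.4 / 112.1 × 100 = 38.7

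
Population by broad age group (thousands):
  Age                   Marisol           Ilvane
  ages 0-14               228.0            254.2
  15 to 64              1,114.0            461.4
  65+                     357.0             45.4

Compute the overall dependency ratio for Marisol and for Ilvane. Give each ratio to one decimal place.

Marisol: (228.0 + 357.0) / 1,114.0 × 100 = 585.0 / 1,114.0 × 100 = 52.5
Ilvane: (254.2 + 45.4) / 461.4 × 100 = 299.6 / 461.4 × 100 = 64.9

Marisol: 52.5
Ilvane: 64.9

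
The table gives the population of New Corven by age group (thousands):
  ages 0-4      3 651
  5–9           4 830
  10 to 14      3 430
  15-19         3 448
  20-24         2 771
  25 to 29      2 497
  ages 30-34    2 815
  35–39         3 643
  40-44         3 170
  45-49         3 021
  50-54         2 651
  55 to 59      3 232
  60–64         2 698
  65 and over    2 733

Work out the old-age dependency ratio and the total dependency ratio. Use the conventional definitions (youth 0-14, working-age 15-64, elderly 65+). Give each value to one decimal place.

Old-age dependency ratio: 9.1
Total dependency ratio: 48.9

0–14: 3 651 + 4 830 + 3 430 = 11 911
15–64: 3 448 + 2 771 + 2 497 + 2 815 + 3 643 + 3 170 + 3 021 + 2 651 + 3 232 + 2 698 = 29 946
65+: 2 733
Old-age dependency ratio = 2 733 / 29 946 × 100 = 9.1
Total dependency ratio = (11 911 + 2 733) / 29 946 × 100 = 14 644 / 29 946 × 100 = 48.9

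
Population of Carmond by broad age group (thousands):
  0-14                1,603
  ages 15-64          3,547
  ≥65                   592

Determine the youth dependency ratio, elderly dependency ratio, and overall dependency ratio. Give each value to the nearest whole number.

Youth dependency ratio: 45
Old-age dependency ratio: 17
Total dependency ratio: 62

Youth dependency ratio = 1,603 / 3,547 × 100 = 45
Old-age dependency ratio = 592 / 3,547 × 100 = 17
Total dependency ratio = (1,603 + 592) / 3,547 × 100 = 2,195 / 3,547 × 100 = 62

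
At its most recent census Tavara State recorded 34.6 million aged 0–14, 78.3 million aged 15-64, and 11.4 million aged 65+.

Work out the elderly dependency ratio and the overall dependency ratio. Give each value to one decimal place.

Old-age dependency ratio = 11.4 / 78.3 × 100 = 14.6
Total dependency ratio = (34.6 + 11.4) / 78.3 × 100 = 46.0 / 78.3 × 100 = 58.7

Old-age dependency ratio: 14.6
Total dependency ratio: 58.7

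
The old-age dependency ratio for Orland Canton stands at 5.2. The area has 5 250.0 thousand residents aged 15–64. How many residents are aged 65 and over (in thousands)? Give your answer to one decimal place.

Old-age dependency ratio = elderly / working-age × 100
5.2 = E / 5 250.0 × 100
⇒ 273.0

Aged 65 and over: 273.0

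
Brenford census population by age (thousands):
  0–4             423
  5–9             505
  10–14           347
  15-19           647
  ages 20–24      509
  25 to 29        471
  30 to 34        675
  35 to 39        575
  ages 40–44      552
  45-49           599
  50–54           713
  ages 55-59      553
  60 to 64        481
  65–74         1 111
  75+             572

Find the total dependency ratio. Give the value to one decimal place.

0–14: 423 + 505 + 347 = 1 275
15–64: 647 + 509 + 471 + 675 + 575 + 552 + 599 + 713 + 553 + 481 = 5 775
65+: 1 111 + 572 = 1 683
Total dependency ratio = (1 275 + 1 683) / 5 775 × 100 = 2 958 / 5 775 × 100 = 51.2

Total dependency ratio: 51.2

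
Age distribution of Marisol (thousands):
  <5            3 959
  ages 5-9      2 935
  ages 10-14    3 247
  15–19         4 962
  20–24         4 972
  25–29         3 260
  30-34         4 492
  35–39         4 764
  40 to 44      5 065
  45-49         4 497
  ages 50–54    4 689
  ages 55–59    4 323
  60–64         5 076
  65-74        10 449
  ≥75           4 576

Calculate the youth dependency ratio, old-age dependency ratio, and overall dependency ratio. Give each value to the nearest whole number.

Youth dependency ratio: 22
Old-age dependency ratio: 33
Total dependency ratio: 55

0–14: 3 959 + 2 935 + 3 247 = 10 141
15–64: 4 962 + 4 972 + 3 260 + 4 492 + 4 764 + 5 065 + 4 497 + 4 689 + 4 323 + 5 076 = 46 100
65+: 10 449 + 4 576 = 15 025
Youth dependency ratio = 10 141 / 46 100 × 100 = 22
Old-age dependency ratio = 15 025 / 46 100 × 100 = 33
Total dependency ratio = (10 141 + 15 025) / 46 100 × 100 = 25 166 / 46 100 × 100 = 55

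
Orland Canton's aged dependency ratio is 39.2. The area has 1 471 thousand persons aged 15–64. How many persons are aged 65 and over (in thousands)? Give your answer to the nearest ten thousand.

Aged 65 and over: 580

Old-age dependency ratio = elderly / working-age × 100
39.2 = E / 1 471 × 100
⇒ 580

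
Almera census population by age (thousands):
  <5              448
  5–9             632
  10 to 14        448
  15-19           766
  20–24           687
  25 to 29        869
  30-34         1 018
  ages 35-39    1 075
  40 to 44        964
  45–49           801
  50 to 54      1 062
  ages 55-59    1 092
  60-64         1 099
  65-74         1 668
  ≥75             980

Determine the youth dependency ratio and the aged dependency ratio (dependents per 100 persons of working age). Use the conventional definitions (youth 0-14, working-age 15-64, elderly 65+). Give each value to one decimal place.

0–14: 448 + 632 + 448 = 1 528
15–64: 766 + 687 + 869 + 1 018 + 1 075 + 964 + 801 + 1 062 + 1 092 + 1 099 = 9 433
65+: 1 668 + 980 = 2 648
Youth dependency ratio = 1 528 / 9 433 × 100 = 16.2
Old-age dependency ratio = 2 648 / 9 433 × 100 = 28.1

Youth dependency ratio: 16.2
Old-age dependency ratio: 28.1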